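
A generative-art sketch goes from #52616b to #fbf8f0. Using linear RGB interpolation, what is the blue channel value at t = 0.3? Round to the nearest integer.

B₁ = 107 (from #52616b), B₂ = 240 (from #fbf8f0).
B = 107 + 0.3 × (240 − 107) = 146.9 → 147

147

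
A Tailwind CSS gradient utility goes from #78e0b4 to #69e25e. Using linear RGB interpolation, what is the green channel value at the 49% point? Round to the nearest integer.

225

G₁ = 224 (from #78e0b4), G₂ = 226 (from #69e25e).
G = 224 + 0.49 × (226 − 224) = 224.98 → 225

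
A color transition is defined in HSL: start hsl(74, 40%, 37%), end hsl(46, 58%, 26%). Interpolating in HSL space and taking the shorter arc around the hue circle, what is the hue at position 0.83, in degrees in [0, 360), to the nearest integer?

51

Hue arc: Δh = 46 − 74 = -28° (|Δh| ≤ 180, already the shorter path).
H = 74 + 0.83 × (-28) = 50.76 → 51°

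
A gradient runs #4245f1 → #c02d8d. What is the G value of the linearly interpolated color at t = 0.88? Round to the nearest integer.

G₁ = 69 (from #4245f1), G₂ = 45 (from #c02d8d).
G = 69 + 0.88 × (45 − 69) = 47.88 → 48

48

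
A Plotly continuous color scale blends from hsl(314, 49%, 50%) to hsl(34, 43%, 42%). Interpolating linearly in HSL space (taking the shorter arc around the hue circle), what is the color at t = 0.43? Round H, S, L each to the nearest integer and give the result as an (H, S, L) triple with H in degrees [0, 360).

(348, 46, 47)

Hue: 34 − 314 = -280°, but |-280| > 180 so the shorter arc goes the other way: Δh = -280 + 360 = 80°.
H = 314 + 0.43 × (80) = 348.4 → 348°
S = 49 + 0.43 × (43 − 49) = 46.42 → 46%
L = 50 + 0.43 × (42 − 50) = 46.56 → 47%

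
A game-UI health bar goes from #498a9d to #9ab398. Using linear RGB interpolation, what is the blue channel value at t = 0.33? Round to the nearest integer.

B₁ = 157 (from #498a9d), B₂ = 152 (from #9ab398).
B = 157 + 0.33 × (152 − 157) = 155.35 → 155

155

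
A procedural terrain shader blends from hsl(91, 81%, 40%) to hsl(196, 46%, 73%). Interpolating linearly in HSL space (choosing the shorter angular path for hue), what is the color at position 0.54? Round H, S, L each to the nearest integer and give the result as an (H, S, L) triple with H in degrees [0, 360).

Hue arc: Δh = 196 − 91 = 105° (|Δh| ≤ 180, already the shorter path).
H = 91 + 0.54 × (105) = 147.7 → 148°
S = 81 + 0.54 × (46 − 81) = 62.1 → 62%
L = 40 + 0.54 × (73 − 40) = 57.82 → 58%

(148, 62, 58)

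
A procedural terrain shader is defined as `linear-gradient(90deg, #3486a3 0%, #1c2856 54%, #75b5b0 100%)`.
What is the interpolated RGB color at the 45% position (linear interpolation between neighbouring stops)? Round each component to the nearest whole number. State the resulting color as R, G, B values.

45% lies between the 0% and 54% stops, so the local fraction is t = (45 − 0)/(54 − 0) = 45/54 ≈ 0.8333.
#3486a3 → (52, 134, 163); #1c2856 → (28, 40, 86).
R = 52 + 0.8333 × (28 − 52) = 32.001 → 32
G = 134 + 0.8333 × (40 − 134) = 55.67 → 56
B = 163 + 0.8333 × (86 − 163) = 98.836 → 99

(32, 56, 99)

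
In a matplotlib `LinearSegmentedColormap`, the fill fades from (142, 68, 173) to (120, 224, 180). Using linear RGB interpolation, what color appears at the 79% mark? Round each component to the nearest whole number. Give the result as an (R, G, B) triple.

(125, 191, 179)

79% corresponds to t = 0.79.
R = 142 + 0.79 × (120 − 142) = 142 + 0.79 × -22 = 124.62 → 125
G = 68 + 0.79 × (224 − 68) = 68 + 0.79 × 156 = 191.24 → 191
B = 173 + 0.79 × (180 − 173) = 173 + 0.79 × 7 = 178.53 → 179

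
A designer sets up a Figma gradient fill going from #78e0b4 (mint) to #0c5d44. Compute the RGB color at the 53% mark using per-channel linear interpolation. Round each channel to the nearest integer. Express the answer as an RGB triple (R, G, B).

(63, 155, 121)

#78e0b4 → (120, 224, 180); #0c5d44 → (12, 93, 68).
53% corresponds to t = 0.53.
R = 120 + 0.53 × (12 − 120) = 120 + 0.53 × -108 = 62.76 → 63
G = 224 + 0.53 × (93 − 224) = 224 + 0.53 × -131 = 154.57 → 155
B = 180 + 0.53 × (68 − 180) = 180 + 0.53 × -112 = 120.64 → 121
So the blended color is (63, 155, 121), about #3f9b79.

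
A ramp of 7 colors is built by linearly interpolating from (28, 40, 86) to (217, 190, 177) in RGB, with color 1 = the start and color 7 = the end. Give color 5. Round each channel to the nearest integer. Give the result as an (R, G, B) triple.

With 7 swatches and endpoints inclusive, swatch 5 sits at t = (5 − 1)/(7 − 1) = 4/6 ≈ 0.6667.
R = 28 + 0.6667 × (217 − 28) = 154.006 → 154
G = 40 + 0.6667 × (190 − 40) = 140.005 → 140
B = 86 + 0.6667 × (177 − 86) = 146.67 → 147

(154, 140, 147)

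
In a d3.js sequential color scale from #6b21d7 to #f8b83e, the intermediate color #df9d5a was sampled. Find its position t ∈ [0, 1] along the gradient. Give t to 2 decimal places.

0.82

Invert the lerp on the B channel (largest span, 153): t = (90 − 215) / (62 − 215) = -125/-153 = 0.81699.
Check on R: (223 − 107)/(248 − 107) = 0.8227 ✓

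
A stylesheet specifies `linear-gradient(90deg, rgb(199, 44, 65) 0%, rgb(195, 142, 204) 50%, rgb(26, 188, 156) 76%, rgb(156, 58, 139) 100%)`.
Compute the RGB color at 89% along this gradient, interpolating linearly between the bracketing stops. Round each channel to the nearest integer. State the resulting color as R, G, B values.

(96, 118, 147)

89% lies between the 76% and 100% stops, so the local fraction is t = (89 − 76)/(100 − 76) = 13/24 ≈ 0.5417.
R = 26 + 0.5417 × (156 − 26) = 96.421 → 96
G = 188 + 0.5417 × (58 − 188) = 117.579 → 118
B = 156 + 0.5417 × (139 − 156) = 146.791 → 147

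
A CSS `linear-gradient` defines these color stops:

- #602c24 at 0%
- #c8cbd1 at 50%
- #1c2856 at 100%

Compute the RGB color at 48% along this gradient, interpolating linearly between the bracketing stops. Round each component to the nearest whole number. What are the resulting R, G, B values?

48% lies between the 0% and 50% stops, so the local fraction is t = (48 − 0)/(50 − 0) = 48/50 ≈ 0.96.
#602c24 → (96, 44, 36); #c8cbd1 → (200, 203, 209).
R = 96 + 0.96 × (200 − 96) = 195.84 → 196
G = 44 + 0.96 × (203 − 44) = 196.64 → 197
B = 36 + 0.96 × (209 − 36) = 202.08 → 202

(196, 197, 202)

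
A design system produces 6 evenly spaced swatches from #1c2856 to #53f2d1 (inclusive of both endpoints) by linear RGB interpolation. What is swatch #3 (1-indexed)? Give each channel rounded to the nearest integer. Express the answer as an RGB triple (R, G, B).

With 6 swatches and endpoints inclusive, swatch 3 sits at t = (3 − 1)/(6 − 1) = 2/5 ≈ 0.4.
#1c2856 → (28, 40, 86); #53f2d1 → (83, 242, 209).
R = 28 + 0.4 × (83 − 28) = 50 → 50
G = 40 + 0.4 × (242 − 40) = 120.8 → 121
B = 86 + 0.4 × (209 − 86) = 135.2 → 135

(50, 121, 135)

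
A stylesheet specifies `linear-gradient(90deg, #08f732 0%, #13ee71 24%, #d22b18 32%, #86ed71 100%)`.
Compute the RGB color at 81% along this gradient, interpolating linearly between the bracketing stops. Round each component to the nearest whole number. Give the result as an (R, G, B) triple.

81% lies between the 32% and 100% stops, so the local fraction is t = (81 − 32)/(100 − 32) = 49/68 ≈ 0.7206.
#d22b18 → (210, 43, 24); #86ed71 → (134, 237, 113).
R = 210 + 0.7206 × (134 − 210) = 155.234 → 155
G = 43 + 0.7206 × (237 − 43) = 182.796 → 183
B = 24 + 0.7206 × (113 − 24) = 88.133 → 88

(155, 183, 88)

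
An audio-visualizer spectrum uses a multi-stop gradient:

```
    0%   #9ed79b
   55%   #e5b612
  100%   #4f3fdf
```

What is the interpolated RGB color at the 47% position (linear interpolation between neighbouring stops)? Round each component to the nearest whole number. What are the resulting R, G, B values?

47% lies between the 0% and 55% stops, so the local fraction is t = (47 − 0)/(55 − 0) = 47/55 ≈ 0.8545.
#9ed79b → (158, 215, 155); #e5b612 → (229, 182, 18).
R = 158 + 0.8545 × (229 − 158) = 218.669 → 219
G = 215 + 0.8545 × (182 − 215) = 186.802 → 187
B = 155 + 0.8545 × (18 − 155) = 37.933 → 38

(219, 187, 38)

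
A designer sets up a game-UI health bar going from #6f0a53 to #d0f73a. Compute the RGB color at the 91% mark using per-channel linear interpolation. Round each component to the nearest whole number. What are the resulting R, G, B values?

(199, 226, 60)

#6f0a53 → (111, 10, 83); #d0f73a → (208, 247, 58).
91% corresponds to t = 0.91.
R = 111 + 0.91 × (208 − 111) = 111 + 0.91 × 97 = 199.27 → 199
G = 10 + 0.91 × (247 − 10) = 10 + 0.91 × 237 = 225.67 → 226
B = 83 + 0.91 × (58 − 83) = 83 + 0.91 × -25 = 60.25 → 60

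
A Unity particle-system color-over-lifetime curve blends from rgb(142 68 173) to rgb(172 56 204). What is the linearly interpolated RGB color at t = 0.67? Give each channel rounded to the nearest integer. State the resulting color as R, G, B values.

R = 142 + 0.67 × (172 − 142) = 142 + 0.67 × 30 = 162.1 → 162
G = 68 + 0.67 × (56 − 68) = 68 + 0.67 × -12 = 59.96 → 60
B = 173 + 0.67 × (204 − 173) = 173 + 0.67 × 31 = 193.77 → 194

(162, 60, 194)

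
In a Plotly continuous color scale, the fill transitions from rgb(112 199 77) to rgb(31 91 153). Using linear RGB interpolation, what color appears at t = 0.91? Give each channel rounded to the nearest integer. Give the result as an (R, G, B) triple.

(38, 101, 146)

R = 112 + 0.91 × (31 − 112) = 112 + 0.91 × -81 = 38.29 → 38
G = 199 + 0.91 × (91 − 199) = 199 + 0.91 × -108 = 100.72 → 101
B = 77 + 0.91 × (153 − 77) = 77 + 0.91 × 76 = 146.16 → 146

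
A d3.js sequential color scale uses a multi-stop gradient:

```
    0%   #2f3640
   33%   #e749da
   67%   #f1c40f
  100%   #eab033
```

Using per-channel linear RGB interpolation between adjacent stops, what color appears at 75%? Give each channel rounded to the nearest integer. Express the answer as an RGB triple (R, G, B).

(239, 191, 24)

75% lies between the 67% and 100% stops, so the local fraction is t = (75 − 67)/(100 − 67) = 8/33 ≈ 0.2424.
#f1c40f → (241, 196, 15); #eab033 → (234, 176, 51).
R = 241 + 0.2424 × (234 − 241) = 239.303 → 239
G = 196 + 0.2424 × (176 − 196) = 191.152 → 191
B = 15 + 0.2424 × (51 − 15) = 23.726 → 24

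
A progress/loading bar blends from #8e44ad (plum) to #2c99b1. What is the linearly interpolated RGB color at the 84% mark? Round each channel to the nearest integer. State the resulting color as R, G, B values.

(60, 139, 176)

#8e44ad → (142, 68, 173); #2c99b1 → (44, 153, 177).
84% corresponds to t = 0.84.
R = 142 + 0.84 × (44 − 142) = 142 + 0.84 × -98 = 59.68 → 60
G = 68 + 0.84 × (153 − 68) = 68 + 0.84 × 85 = 139.4 → 139
B = 173 + 0.84 × (177 − 173) = 173 + 0.84 × 4 = 176.36 → 176
So the blended color is (60, 139, 176), about #3c8bb0.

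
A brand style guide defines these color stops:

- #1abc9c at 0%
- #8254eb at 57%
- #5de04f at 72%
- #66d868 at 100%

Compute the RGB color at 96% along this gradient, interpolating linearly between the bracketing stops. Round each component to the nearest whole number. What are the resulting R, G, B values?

96% lies between the 72% and 100% stops, so the local fraction is t = (96 − 72)/(100 − 72) = 24/28 ≈ 0.8571.
#5de04f → (93, 224, 79); #66d868 → (102, 216, 104).
R = 93 + 0.8571 × (102 − 93) = 100.714 → 101
G = 224 + 0.8571 × (216 − 224) = 217.143 → 217
B = 79 + 0.8571 × (104 − 79) = 100.427 → 100

(101, 217, 100)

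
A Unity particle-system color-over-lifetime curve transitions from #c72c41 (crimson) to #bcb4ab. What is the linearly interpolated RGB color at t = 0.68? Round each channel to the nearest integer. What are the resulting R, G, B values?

(192, 136, 137)

#c72c41 → (199, 44, 65); #bcb4ab → (188, 180, 171).
R = 199 + 0.68 × (188 − 199) = 199 + 0.68 × -11 = 191.52 → 192
G = 44 + 0.68 × (180 − 44) = 44 + 0.68 × 136 = 136.48 → 136
B = 65 + 0.68 × (171 − 65) = 65 + 0.68 × 106 = 137.08 → 137
So the blended color is (192, 136, 137), about #c08889.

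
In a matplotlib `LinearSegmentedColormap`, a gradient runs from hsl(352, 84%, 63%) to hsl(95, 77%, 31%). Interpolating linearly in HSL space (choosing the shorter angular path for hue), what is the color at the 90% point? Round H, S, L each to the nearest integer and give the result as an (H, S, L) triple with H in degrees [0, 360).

(85, 78, 34)

Hue: 95 − 352 = -257°, but |-257| > 180 so the shorter arc goes the other way: Δh = -257 + 360 = 103°.
H = 352 + 0.9 × (103) = 444.7 → 445 → 445 mod 360 = 85°
S = 84 + 0.9 × (77 − 84) = 77.7 → 78%
L = 63 + 0.9 × (31 − 63) = 34.2 → 34%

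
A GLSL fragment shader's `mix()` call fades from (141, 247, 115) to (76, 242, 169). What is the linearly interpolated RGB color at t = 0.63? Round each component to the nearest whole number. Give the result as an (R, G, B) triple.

(100, 244, 149)

R = 141 + 0.63 × (76 − 141) = 141 + 0.63 × -65 = 100.05 → 100
G = 247 + 0.63 × (242 − 247) = 247 + 0.63 × -5 = 243.85 → 244
B = 115 + 0.63 × (169 − 115) = 115 + 0.63 × 54 = 149.02 → 149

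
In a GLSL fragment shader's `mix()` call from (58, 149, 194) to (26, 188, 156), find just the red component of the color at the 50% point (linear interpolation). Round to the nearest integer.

42

R = 58 + 0.5 × (26 − 58) = 42 → 42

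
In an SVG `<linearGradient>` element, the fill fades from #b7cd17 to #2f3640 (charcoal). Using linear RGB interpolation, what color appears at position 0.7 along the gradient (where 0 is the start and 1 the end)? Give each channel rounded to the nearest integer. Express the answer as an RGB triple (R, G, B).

(88, 99, 52)

#b7cd17 → (183, 205, 23); #2f3640 → (47, 54, 64).
R = 183 + 0.7 × (47 − 183) = 183 + 0.7 × -136 = 87.8 → 88
G = 205 + 0.7 × (54 − 205) = 205 + 0.7 × -151 = 99.3 → 99
B = 23 + 0.7 × (64 − 23) = 23 + 0.7 × 41 = 51.7 → 52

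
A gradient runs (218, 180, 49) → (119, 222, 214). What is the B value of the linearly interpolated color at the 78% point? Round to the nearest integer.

B = 49 + 0.78 × (214 − 49) = 177.7 → 178

178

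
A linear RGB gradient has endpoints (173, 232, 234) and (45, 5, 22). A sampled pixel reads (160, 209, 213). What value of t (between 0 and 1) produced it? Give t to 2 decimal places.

Invert the lerp on the G channel (largest span, 227): t = (209 − 232) / (5 − 232) = -23/-227 = 0.10132.
Check on R: (160 − 173)/(45 − 173) = 0.1016 ✓

0.10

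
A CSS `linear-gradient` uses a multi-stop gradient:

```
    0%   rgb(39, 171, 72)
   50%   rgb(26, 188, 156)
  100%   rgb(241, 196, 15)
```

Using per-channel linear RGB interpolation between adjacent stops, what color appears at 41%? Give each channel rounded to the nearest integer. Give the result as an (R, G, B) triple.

41% lies between the 0% and 50% stops, so the local fraction is t = (41 − 0)/(50 − 0) = 41/50 ≈ 0.82.
R = 39 + 0.82 × (26 − 39) = 28.34 → 28
G = 171 + 0.82 × (188 − 171) = 184.94 → 185
B = 72 + 0.82 × (156 − 72) = 140.88 → 141

(28, 185, 141)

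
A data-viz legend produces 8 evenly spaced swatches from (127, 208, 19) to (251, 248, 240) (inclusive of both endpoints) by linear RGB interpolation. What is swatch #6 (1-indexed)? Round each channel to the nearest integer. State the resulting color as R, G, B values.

With 8 swatches and endpoints inclusive, swatch 6 sits at t = (6 − 1)/(8 − 1) = 5/7 ≈ 0.7143.
R = 127 + 0.7143 × (251 − 127) = 215.573 → 216
G = 208 + 0.7143 × (248 − 208) = 236.572 → 237
B = 19 + 0.7143 × (240 − 19) = 176.86 → 177

(216, 237, 177)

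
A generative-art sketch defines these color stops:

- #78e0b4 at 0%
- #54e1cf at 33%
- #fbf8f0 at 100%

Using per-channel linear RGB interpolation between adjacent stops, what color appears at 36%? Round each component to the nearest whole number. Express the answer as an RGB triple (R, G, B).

36% lies between the 33% and 100% stops, so the local fraction is t = (36 − 33)/(100 − 33) = 3/67 ≈ 0.0448.
#54e1cf → (84, 225, 207); #fbf8f0 → (251, 248, 240).
R = 84 + 0.0448 × (251 − 84) = 91.482 → 91
G = 225 + 0.0448 × (248 − 225) = 226.03 → 226
B = 207 + 0.0448 × (240 − 207) = 208.478 → 208

(91, 226, 208)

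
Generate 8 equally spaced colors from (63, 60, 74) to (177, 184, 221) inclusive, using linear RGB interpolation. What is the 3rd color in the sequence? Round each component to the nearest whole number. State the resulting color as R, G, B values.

(96, 95, 116)

With 8 swatches and endpoints inclusive, swatch 3 sits at t = (3 − 1)/(8 − 1) = 2/7 ≈ 0.2857.
R = 63 + 0.2857 × (177 − 63) = 95.57 → 96
G = 60 + 0.2857 × (184 − 60) = 95.427 → 95
B = 74 + 0.2857 × (221 − 74) = 115.998 → 116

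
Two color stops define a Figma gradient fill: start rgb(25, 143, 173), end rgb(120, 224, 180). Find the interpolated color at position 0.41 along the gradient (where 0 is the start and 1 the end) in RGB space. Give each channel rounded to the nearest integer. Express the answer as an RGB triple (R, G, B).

(64, 176, 176)

R = 25 + 0.41 × (120 − 25) = 25 + 0.41 × 95 = 63.95 → 64
G = 143 + 0.41 × (224 − 143) = 143 + 0.41 × 81 = 176.21 → 176
B = 173 + 0.41 × (180 − 173) = 173 + 0.41 × 7 = 175.87 → 176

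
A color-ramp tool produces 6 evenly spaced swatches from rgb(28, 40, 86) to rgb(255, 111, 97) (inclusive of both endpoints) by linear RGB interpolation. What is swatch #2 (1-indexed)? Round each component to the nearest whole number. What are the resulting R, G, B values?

(73, 54, 88)

With 6 swatches and endpoints inclusive, swatch 2 sits at t = (2 − 1)/(6 − 1) = 1/5 ≈ 0.2.
R = 28 + 0.2 × (255 − 28) = 73.4 → 73
G = 40 + 0.2 × (111 − 40) = 54.2 → 54
B = 86 + 0.2 × (97 − 86) = 88.2 → 88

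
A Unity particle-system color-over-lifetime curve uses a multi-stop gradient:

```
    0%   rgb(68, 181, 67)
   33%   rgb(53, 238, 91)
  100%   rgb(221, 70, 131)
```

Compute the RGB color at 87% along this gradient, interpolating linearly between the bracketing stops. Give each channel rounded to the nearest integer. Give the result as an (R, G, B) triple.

87% lies between the 33% and 100% stops, so the local fraction is t = (87 − 33)/(100 − 33) = 54/67 ≈ 0.806.
R = 53 + 0.806 × (221 − 53) = 188.408 → 188
G = 238 + 0.806 × (70 − 238) = 102.592 → 103
B = 91 + 0.806 × (131 − 91) = 123.24 → 123

(188, 103, 123)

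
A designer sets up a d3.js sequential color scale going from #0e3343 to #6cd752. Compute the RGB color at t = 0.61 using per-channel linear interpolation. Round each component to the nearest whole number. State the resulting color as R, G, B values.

#0e3343 → (14, 51, 67); #6cd752 → (108, 215, 82).
R = 14 + 0.61 × (108 − 14) = 14 + 0.61 × 94 = 71.34 → 71
G = 51 + 0.61 × (215 − 51) = 51 + 0.61 × 164 = 151.04 → 151
B = 67 + 0.61 × (82 − 67) = 67 + 0.61 × 15 = 76.15 → 76

(71, 151, 76)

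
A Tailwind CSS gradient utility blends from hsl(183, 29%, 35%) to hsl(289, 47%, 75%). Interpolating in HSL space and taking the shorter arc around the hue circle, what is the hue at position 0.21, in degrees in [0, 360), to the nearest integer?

205

Hue arc: Δh = 289 − 183 = 106° (|Δh| ≤ 180, already the shorter path).
H = 183 + 0.21 × (106) = 205.26 → 205°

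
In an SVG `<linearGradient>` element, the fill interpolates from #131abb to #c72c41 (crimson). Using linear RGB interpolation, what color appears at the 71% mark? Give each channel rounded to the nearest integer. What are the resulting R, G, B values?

(147, 39, 100)

#131abb → (19, 26, 187); #c72c41 → (199, 44, 65).
71% corresponds to t = 0.71.
R = 19 + 0.71 × (199 − 19) = 19 + 0.71 × 180 = 146.8 → 147
G = 26 + 0.71 × (44 − 26) = 26 + 0.71 × 18 = 38.78 → 39
B = 187 + 0.71 × (65 − 187) = 187 + 0.71 × -122 = 100.38 → 100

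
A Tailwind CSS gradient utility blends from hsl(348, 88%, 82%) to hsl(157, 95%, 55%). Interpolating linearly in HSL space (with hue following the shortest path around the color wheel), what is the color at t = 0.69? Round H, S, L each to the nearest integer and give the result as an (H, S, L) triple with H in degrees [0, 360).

(105, 93, 63)

Hue: 157 − 348 = -191°, but |-191| > 180 so the shorter arc goes the other way: Δh = -191 + 360 = 169°.
H = 348 + 0.69 × (169) = 464.61 → 465 → 465 mod 360 = 105°
S = 88 + 0.69 × (95 − 88) = 92.83 → 93%
L = 82 + 0.69 × (55 − 82) = 63.37 → 63%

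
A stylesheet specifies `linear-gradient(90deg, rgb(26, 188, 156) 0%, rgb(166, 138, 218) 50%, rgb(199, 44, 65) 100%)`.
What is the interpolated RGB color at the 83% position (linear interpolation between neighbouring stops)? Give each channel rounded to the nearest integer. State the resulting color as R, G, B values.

(188, 76, 117)

83% lies between the 50% and 100% stops, so the local fraction is t = (83 − 50)/(100 − 50) = 33/50 ≈ 0.66.
R = 166 + 0.66 × (199 − 166) = 187.78 → 188
G = 138 + 0.66 × (44 − 138) = 75.96 → 76
B = 218 + 0.66 × (65 − 218) = 117.02 → 117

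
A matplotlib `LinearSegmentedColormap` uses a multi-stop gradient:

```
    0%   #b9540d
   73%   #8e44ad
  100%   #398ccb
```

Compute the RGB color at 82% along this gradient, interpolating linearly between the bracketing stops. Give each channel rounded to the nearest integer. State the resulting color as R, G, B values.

(114, 92, 183)

82% lies between the 73% and 100% stops, so the local fraction is t = (82 − 73)/(100 − 73) = 9/27 ≈ 0.3333.
#8e44ad → (142, 68, 173); #398ccb → (57, 140, 203).
R = 142 + 0.3333 × (57 − 142) = 113.669 → 114
G = 68 + 0.3333 × (140 − 68) = 91.998 → 92
B = 173 + 0.3333 × (203 − 173) = 182.999 → 183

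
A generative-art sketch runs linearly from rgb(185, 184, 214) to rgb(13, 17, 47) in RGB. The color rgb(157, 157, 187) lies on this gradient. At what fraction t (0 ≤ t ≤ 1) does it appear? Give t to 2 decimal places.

0.16

Invert the lerp on the R channel (largest span, 172): t = (157 − 185) / (13 − 185) = -28/-172 = 0.16279.
Check on G: (157 − 184)/(17 − 184) = 0.1617 ✓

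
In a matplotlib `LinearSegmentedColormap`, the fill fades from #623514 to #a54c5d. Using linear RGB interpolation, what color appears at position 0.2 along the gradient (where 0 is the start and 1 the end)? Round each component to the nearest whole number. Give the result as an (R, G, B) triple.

#623514 → (98, 53, 20); #a54c5d → (165, 76, 93).
R = 98 + 0.2 × (165 − 98) = 98 + 0.2 × 67 = 111.4 → 111
G = 53 + 0.2 × (76 − 53) = 53 + 0.2 × 23 = 57.6 → 58
B = 20 + 0.2 × (93 − 20) = 20 + 0.2 × 73 = 34.6 → 35
So the blended color is (111, 58, 35), about #6f3a23.

(111, 58, 35)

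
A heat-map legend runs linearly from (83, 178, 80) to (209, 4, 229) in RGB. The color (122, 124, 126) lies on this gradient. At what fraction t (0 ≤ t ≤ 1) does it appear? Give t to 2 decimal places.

0.31

Invert the lerp on the G channel (largest span, 174): t = (124 − 178) / (4 − 178) = -54/-174 = 0.31034.
Check on R: (122 − 83)/(209 − 83) = 0.3095 ✓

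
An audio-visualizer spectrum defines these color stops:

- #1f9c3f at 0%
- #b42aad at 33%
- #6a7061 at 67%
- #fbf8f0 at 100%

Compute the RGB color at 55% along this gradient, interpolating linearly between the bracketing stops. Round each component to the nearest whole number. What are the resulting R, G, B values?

55% lies between the 33% and 67% stops, so the local fraction is t = (55 − 33)/(67 − 33) = 22/34 ≈ 0.6471.
#b42aad → (180, 42, 173); #6a7061 → (106, 112, 97).
R = 180 + 0.6471 × (106 − 180) = 132.115 → 132
G = 42 + 0.6471 × (112 − 42) = 87.297 → 87
B = 173 + 0.6471 × (97 − 173) = 123.82 → 124

(132, 87, 124)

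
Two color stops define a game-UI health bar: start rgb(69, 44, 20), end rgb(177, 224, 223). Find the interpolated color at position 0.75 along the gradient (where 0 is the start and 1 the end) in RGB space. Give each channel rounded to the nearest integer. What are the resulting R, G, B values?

R = 69 + 0.75 × (177 − 69) = 69 + 0.75 × 108 = 150 → 150
G = 44 + 0.75 × (224 − 44) = 44 + 0.75 × 180 = 179 → 179
B = 20 + 0.75 × (223 − 20) = 20 + 0.75 × 203 = 172.25 → 172
So the blended color is (150, 179, 172), about #96b3ac.

(150, 179, 172)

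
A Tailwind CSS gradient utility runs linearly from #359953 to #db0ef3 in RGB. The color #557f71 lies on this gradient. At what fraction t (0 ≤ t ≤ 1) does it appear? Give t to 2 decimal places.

Invert the lerp on the R channel (largest span, 166): t = (85 − 53) / (219 − 53) = 32/166 = 0.19277.
Check on G: (127 − 153)/(14 − 153) = 0.1871 ✓

0.19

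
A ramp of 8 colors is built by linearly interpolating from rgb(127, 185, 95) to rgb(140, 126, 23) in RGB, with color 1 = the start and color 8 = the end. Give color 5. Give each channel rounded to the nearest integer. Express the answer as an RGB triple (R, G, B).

(134, 151, 54)

With 8 swatches and endpoints inclusive, swatch 5 sits at t = (5 − 1)/(8 − 1) = 4/7 ≈ 0.5714.
R = 127 + 0.5714 × (140 − 127) = 134.428 → 134
G = 185 + 0.5714 × (126 − 185) = 151.287 → 151
B = 95 + 0.5714 × (23 − 95) = 53.859 → 54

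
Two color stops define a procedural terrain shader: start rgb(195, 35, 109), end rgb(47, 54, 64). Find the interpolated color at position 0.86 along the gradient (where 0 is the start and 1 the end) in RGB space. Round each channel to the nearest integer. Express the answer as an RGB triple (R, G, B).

(68, 51, 70)

R = 195 + 0.86 × (47 − 195) = 195 + 0.86 × -148 = 67.72 → 68
G = 35 + 0.86 × (54 − 35) = 35 + 0.86 × 19 = 51.34 → 51
B = 109 + 0.86 × (64 − 109) = 109 + 0.86 × -45 = 70.3 → 70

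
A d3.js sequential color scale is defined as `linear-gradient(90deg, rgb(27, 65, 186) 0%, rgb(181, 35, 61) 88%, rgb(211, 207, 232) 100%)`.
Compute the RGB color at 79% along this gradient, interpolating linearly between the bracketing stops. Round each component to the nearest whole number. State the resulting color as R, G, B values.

79% lies between the 0% and 88% stops, so the local fraction is t = (79 − 0)/(88 − 0) = 79/88 ≈ 0.8977.
R = 27 + 0.8977 × (181 − 27) = 165.246 → 165
G = 65 + 0.8977 × (35 − 65) = 38.069 → 38
B = 186 + 0.8977 × (61 − 186) = 73.787 → 74

(165, 38, 74)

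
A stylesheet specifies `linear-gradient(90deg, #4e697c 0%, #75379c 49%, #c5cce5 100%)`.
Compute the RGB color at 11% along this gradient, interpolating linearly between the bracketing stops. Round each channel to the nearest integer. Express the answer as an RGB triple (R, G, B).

11% lies between the 0% and 49% stops, so the local fraction is t = (11 − 0)/(49 − 0) = 11/49 ≈ 0.2245.
#4e697c → (78, 105, 124); #75379c → (117, 55, 156).
R = 78 + 0.2245 × (117 − 78) = 86.755 → 87
G = 105 + 0.2245 × (55 − 105) = 93.775 → 94
B = 124 + 0.2245 × (156 − 124) = 131.184 → 131

(87, 94, 131)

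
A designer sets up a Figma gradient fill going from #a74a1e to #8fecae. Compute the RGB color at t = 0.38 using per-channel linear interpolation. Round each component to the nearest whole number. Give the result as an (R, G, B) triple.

(158, 136, 85)

#a74a1e → (167, 74, 30); #8fecae → (143, 236, 174).
R = 167 + 0.38 × (143 − 167) = 167 + 0.38 × -24 = 157.88 → 158
G = 74 + 0.38 × (236 − 74) = 74 + 0.38 × 162 = 135.56 → 136
B = 30 + 0.38 × (174 − 30) = 30 + 0.38 × 144 = 84.72 → 85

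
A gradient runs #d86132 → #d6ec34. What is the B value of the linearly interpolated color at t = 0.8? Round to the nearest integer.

B₁ = 50 (from #d86132), B₂ = 52 (from #d6ec34).
B = 50 + 0.8 × (52 − 50) = 51.6 → 52

52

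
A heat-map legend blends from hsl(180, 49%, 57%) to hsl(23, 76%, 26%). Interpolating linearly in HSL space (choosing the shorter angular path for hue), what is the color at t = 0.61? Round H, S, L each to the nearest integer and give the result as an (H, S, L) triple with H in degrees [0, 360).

(84, 65, 38)

Hue arc: Δh = 23 − 180 = -157° (|Δh| ≤ 180, already the shorter path).
H = 180 + 0.61 × (-157) = 84.23 → 84°
S = 49 + 0.61 × (76 − 49) = 65.47 → 65%
L = 57 + 0.61 × (26 − 57) = 38.09 → 38%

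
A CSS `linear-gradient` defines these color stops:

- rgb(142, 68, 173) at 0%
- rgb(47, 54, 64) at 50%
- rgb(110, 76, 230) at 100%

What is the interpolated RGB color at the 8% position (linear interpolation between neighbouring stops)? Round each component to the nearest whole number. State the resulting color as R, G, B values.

(127, 66, 156)

8% lies between the 0% and 50% stops, so the local fraction is t = (8 − 0)/(50 − 0) = 8/50 ≈ 0.16.
R = 142 + 0.16 × (47 − 142) = 126.8 → 127
G = 68 + 0.16 × (54 − 68) = 65.76 → 66
B = 173 + 0.16 × (64 − 173) = 155.56 → 156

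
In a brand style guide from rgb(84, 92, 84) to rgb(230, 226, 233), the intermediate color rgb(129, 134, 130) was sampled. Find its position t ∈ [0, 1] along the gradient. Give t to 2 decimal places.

Invert the lerp on the B channel (largest span, 149): t = (130 − 84) / (233 − 84) = 46/149 = 0.30872.
Check on R: (129 − 84)/(230 − 84) = 0.3082 ✓

0.31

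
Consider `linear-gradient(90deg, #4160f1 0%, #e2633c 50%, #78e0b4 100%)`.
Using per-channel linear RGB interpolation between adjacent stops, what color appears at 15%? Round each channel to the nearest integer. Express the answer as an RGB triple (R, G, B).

(113, 97, 187)

15% lies between the 0% and 50% stops, so the local fraction is t = (15 − 0)/(50 − 0) = 15/50 ≈ 0.3.
#4160f1 → (65, 96, 241); #e2633c → (226, 99, 60).
R = 65 + 0.3 × (226 − 65) = 113.3 → 113
G = 96 + 0.3 × (99 − 96) = 96.9 → 97
B = 241 + 0.3 × (60 − 241) = 186.7 → 187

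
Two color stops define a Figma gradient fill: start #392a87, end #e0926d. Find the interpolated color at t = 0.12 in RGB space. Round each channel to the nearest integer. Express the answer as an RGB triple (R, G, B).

#392a87 → (57, 42, 135); #e0926d → (224, 146, 109).
R = 57 + 0.12 × (224 − 57) = 57 + 0.12 × 167 = 77.04 → 77
G = 42 + 0.12 × (146 − 42) = 42 + 0.12 × 104 = 54.48 → 54
B = 135 + 0.12 × (109 − 135) = 135 + 0.12 × -26 = 131.88 → 132

(77, 54, 132)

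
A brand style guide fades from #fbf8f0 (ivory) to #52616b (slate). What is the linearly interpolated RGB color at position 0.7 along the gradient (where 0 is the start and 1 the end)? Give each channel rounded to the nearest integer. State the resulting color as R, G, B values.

(133, 142, 147)

#fbf8f0 → (251, 248, 240); #52616b → (82, 97, 107).
R = 251 + 0.7 × (82 − 251) = 251 + 0.7 × -169 = 132.7 → 133
G = 248 + 0.7 × (97 − 248) = 248 + 0.7 × -151 = 142.3 → 142
B = 240 + 0.7 × (107 − 240) = 240 + 0.7 × -133 = 146.9 → 147
So the blended color is (133, 142, 147), about #858e93.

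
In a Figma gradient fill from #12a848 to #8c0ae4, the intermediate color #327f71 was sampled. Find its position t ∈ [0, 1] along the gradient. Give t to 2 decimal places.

0.26

Invert the lerp on the G channel (largest span, 158): t = (127 − 168) / (10 − 168) = -41/-158 = 0.25949.
Check on R: (50 − 18)/(140 − 18) = 0.2623 ✓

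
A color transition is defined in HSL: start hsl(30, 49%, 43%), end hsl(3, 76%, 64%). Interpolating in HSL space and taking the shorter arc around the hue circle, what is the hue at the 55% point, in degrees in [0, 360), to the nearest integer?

Hue arc: Δh = 3 − 30 = -27° (|Δh| ≤ 180, already the shorter path).
H = 30 + 0.55 × (-27) = 15.15 → 15°

15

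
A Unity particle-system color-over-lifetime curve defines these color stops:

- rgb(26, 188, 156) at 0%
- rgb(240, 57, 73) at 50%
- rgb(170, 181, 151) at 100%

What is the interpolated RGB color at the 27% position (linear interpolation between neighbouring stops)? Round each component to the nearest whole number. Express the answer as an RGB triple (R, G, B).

(142, 117, 111)

27% lies between the 0% and 50% stops, so the local fraction is t = (27 − 0)/(50 − 0) = 27/50 ≈ 0.54.
R = 26 + 0.54 × (240 − 26) = 141.56 → 142
G = 188 + 0.54 × (57 − 188) = 117.26 → 117
B = 156 + 0.54 × (73 − 156) = 111.18 → 111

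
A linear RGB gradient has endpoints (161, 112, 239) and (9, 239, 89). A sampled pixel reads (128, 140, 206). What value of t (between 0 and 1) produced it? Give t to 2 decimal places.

0.22

Invert the lerp on the R channel (largest span, 152): t = (128 − 161) / (9 − 161) = -33/-152 = 0.21711.
Check on G: (140 − 112)/(239 − 112) = 0.2205 ✓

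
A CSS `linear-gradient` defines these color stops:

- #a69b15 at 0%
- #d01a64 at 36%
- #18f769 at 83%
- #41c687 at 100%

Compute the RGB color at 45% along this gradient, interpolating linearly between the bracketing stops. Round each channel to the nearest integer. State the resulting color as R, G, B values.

(173, 68, 101)

45% lies between the 36% and 83% stops, so the local fraction is t = (45 − 36)/(83 − 36) = 9/47 ≈ 0.1915.
#d01a64 → (208, 26, 100); #18f769 → (24, 247, 105).
R = 208 + 0.1915 × (24 − 208) = 172.764 → 173
G = 26 + 0.1915 × (247 − 26) = 68.322 → 68
B = 100 + 0.1915 × (105 − 100) = 100.957 → 101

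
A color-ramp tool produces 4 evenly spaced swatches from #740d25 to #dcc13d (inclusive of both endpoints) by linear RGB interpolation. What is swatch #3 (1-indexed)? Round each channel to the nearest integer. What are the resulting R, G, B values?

(185, 133, 53)

With 4 swatches and endpoints inclusive, swatch 3 sits at t = (3 − 1)/(4 − 1) = 2/3 ≈ 0.6667.
#740d25 → (116, 13, 37); #dcc13d → (220, 193, 61).
R = 116 + 0.6667 × (220 − 116) = 185.337 → 185
G = 13 + 0.6667 × (193 − 13) = 133.006 → 133
B = 37 + 0.6667 × (61 − 37) = 53.001 → 53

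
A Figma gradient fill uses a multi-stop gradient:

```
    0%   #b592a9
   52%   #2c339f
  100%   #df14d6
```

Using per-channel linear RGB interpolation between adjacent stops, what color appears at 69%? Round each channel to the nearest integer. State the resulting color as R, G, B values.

69% lies between the 52% and 100% stops, so the local fraction is t = (69 − 52)/(100 − 52) = 17/48 ≈ 0.3542.
#2c339f → (44, 51, 159); #df14d6 → (223, 20, 214).
R = 44 + 0.3542 × (223 − 44) = 107.402 → 107
G = 51 + 0.3542 × (20 − 51) = 40.02 → 40
B = 159 + 0.3542 × (214 − 159) = 178.481 → 178

(107, 40, 178)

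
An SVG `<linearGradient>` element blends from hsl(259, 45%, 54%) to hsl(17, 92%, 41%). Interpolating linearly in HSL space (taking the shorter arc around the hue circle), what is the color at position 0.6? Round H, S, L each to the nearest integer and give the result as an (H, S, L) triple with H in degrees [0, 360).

(330, 73, 46)

Hue: 17 − 259 = -242°, but |-242| > 180 so the shorter arc goes the other way: Δh = -242 + 360 = 118°.
H = 259 + 0.6 × (118) = 329.8 → 330°
S = 45 + 0.6 × (92 − 45) = 73.2 → 73%
L = 54 + 0.6 × (41 − 54) = 46.2 → 46%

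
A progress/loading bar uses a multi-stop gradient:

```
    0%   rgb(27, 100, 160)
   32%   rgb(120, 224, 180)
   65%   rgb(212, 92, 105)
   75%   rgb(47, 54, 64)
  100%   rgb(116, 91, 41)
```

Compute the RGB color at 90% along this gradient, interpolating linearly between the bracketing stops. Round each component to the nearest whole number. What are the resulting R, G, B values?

(88, 76, 50)

90% lies between the 75% and 100% stops, so the local fraction is t = (90 − 75)/(100 − 75) = 15/25 ≈ 0.6.
R = 47 + 0.6 × (116 − 47) = 88.4 → 88
G = 54 + 0.6 × (91 − 54) = 76.2 → 76
B = 64 + 0.6 × (41 − 64) = 50.2 → 50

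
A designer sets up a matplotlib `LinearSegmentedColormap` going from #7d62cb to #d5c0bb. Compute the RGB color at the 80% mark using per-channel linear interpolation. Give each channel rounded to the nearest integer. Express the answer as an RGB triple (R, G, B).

#7d62cb → (125, 98, 203); #d5c0bb → (213, 192, 187).
80% corresponds to t = 0.8.
R = 125 + 0.8 × (213 − 125) = 125 + 0.8 × 88 = 195.4 → 195
G = 98 + 0.8 × (192 − 98) = 98 + 0.8 × 94 = 173.2 → 173
B = 203 + 0.8 × (187 − 203) = 203 + 0.8 × -16 = 190.2 → 190

(195, 173, 190)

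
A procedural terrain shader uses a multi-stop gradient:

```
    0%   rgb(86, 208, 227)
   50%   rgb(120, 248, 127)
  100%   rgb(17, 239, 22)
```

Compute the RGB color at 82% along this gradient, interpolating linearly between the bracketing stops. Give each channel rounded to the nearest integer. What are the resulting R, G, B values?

(54, 242, 60)

82% lies between the 50% and 100% stops, so the local fraction is t = (82 − 50)/(100 − 50) = 32/50 ≈ 0.64.
R = 120 + 0.64 × (17 − 120) = 54.08 → 54
G = 248 + 0.64 × (239 − 248) = 242.24 → 242
B = 127 + 0.64 × (22 − 127) = 59.8 → 60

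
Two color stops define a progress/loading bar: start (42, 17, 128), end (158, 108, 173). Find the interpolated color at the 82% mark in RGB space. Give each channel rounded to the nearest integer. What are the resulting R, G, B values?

82% corresponds to t = 0.82.
R = 42 + 0.82 × (158 − 42) = 42 + 0.82 × 116 = 137.12 → 137
G = 17 + 0.82 × (108 − 17) = 17 + 0.82 × 91 = 91.62 → 92
B = 128 + 0.82 × (173 − 128) = 128 + 0.82 × 45 = 164.9 → 165

(137, 92, 165)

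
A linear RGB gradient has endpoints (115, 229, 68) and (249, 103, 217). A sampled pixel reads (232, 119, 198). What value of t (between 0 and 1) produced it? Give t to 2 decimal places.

Invert the lerp on the B channel (largest span, 149): t = (198 − 68) / (217 − 68) = 130/149 = 0.87248.
Check on R: (232 − 115)/(249 − 115) = 0.8731 ✓

0.87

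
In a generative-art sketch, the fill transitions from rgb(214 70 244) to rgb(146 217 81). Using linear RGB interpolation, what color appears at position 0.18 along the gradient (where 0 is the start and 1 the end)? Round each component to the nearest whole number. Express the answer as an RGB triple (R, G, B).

R = 214 + 0.18 × (146 − 214) = 214 + 0.18 × -68 = 201.76 → 202
G = 70 + 0.18 × (217 − 70) = 70 + 0.18 × 147 = 96.46 → 96
B = 244 + 0.18 × (81 − 244) = 244 + 0.18 × -163 = 214.66 → 215

(202, 96, 215)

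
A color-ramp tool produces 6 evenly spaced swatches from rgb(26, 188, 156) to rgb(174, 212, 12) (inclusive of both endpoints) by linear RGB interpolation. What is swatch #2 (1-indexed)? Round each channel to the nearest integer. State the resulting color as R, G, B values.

With 6 swatches and endpoints inclusive, swatch 2 sits at t = (2 − 1)/(6 − 1) = 1/5 ≈ 0.2.
R = 26 + 0.2 × (174 − 26) = 55.6 → 56
G = 188 + 0.2 × (212 − 188) = 192.8 → 193
B = 156 + 0.2 × (12 − 156) = 127.2 → 127

(56, 193, 127)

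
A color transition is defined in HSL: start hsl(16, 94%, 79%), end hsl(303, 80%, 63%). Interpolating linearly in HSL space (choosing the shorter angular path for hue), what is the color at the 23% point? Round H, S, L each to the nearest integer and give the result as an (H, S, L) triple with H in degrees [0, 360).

(359, 91, 75)

Hue: 303 − 16 = 287°, but |287| > 180 so the shorter arc goes the other way: Δh = 287 − 360 = -73°.
H = 16 + 0.23 × (-73) = -0.79 → -1 → -1 mod 360 = 359°
S = 94 + 0.23 × (80 − 94) = 90.78 → 91%
L = 79 + 0.23 × (63 − 79) = 75.32 → 75%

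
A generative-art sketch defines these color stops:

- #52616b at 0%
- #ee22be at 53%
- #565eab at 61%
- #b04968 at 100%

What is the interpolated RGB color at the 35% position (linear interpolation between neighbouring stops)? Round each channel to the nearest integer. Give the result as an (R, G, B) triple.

35% lies between the 0% and 53% stops, so the local fraction is t = (35 − 0)/(53 − 0) = 35/53 ≈ 0.6604.
#52616b → (82, 97, 107); #ee22be → (238, 34, 190).
R = 82 + 0.6604 × (238 − 82) = 185.022 → 185
G = 97 + 0.6604 × (34 − 97) = 55.395 → 55
B = 107 + 0.6604 × (190 − 107) = 161.813 → 162

(185, 55, 162)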